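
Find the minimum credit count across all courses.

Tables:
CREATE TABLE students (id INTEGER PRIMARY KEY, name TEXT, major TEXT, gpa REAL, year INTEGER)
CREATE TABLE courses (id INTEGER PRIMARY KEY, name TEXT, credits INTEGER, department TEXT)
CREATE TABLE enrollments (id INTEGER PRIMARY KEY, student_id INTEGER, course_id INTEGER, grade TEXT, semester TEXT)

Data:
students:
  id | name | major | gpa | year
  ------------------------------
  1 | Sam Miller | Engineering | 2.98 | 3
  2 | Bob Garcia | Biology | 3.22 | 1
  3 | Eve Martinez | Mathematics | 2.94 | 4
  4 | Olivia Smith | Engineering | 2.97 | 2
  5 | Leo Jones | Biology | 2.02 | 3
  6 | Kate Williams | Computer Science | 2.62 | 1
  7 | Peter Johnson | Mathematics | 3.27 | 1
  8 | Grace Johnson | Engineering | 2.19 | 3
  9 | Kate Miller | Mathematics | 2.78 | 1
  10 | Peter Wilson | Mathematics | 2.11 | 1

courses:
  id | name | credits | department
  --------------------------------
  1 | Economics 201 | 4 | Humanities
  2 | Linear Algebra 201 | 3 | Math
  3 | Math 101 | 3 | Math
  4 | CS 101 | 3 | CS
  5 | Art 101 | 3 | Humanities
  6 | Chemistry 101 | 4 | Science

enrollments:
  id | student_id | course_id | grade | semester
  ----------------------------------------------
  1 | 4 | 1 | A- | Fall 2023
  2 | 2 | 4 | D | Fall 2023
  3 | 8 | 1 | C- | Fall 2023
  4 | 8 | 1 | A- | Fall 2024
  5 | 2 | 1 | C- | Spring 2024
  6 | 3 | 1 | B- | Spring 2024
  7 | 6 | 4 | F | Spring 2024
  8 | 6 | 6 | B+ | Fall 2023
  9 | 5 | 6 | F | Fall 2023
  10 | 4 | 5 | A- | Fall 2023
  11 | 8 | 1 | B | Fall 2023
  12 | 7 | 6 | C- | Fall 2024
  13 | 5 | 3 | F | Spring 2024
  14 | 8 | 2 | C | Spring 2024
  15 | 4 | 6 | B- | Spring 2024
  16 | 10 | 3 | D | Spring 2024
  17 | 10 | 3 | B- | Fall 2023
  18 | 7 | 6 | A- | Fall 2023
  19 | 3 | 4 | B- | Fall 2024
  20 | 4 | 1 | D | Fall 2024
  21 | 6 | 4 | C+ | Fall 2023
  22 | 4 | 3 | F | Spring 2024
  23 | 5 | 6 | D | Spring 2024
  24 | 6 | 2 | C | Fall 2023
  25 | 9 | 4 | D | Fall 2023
SELECT MIN(credits) FROM courses

Execution result:
3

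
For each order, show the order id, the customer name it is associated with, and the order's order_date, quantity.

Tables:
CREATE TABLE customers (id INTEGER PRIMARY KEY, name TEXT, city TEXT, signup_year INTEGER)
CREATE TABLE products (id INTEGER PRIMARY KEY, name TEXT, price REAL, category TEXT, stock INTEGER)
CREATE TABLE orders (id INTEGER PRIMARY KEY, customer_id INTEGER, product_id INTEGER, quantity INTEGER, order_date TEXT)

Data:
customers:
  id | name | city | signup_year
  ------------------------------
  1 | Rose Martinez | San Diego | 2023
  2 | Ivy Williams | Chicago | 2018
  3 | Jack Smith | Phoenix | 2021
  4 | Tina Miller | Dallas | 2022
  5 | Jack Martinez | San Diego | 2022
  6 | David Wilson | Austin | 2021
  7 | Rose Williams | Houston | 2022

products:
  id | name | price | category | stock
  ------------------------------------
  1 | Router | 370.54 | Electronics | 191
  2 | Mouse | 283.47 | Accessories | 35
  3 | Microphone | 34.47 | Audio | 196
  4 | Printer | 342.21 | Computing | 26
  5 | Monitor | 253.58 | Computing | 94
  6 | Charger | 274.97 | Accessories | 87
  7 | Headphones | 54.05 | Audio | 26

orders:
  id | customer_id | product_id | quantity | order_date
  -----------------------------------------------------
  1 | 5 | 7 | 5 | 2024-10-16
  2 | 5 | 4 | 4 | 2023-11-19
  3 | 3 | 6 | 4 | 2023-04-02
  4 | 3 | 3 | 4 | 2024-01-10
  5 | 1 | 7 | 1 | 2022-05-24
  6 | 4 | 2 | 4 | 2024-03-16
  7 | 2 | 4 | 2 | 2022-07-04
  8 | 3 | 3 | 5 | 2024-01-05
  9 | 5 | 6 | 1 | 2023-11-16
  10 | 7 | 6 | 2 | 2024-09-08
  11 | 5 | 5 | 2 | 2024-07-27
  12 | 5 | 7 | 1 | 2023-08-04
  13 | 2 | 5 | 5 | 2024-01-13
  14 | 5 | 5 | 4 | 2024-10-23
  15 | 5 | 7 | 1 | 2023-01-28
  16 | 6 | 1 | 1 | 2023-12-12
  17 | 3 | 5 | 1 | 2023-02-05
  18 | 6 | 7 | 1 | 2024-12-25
SELECT c.id, p.name AS customer, c.order_date, c.quantity FROM orders c JOIN customers p ON c.customer_id = p.id

Execution result:
id | customer | order_date | quantity
1 | Jack Martinez | 2024-10-16 | 5
2 | Jack Martinez | 2023-11-19 | 4
3 | Jack Smith | 2023-04-02 | 4
4 | Jack Smith | 2024-01-10 | 4
5 | Rose Martinez | 2022-05-24 | 1
6 | Tina Miller | 2024-03-16 | 4
7 | Ivy Williams | 2022-07-04 | 2
8 | Jack Smith | 2024-01-05 | 5
9 | Jack Martinez | 2023-11-16 | 1
10 | Rose Williams | 2024-09-08 | 2
11 | Jack Martinez | 2024-07-27 | 2
12 | Jack Martinez | 2023-08-04 | 1
13 | Ivy Williams | 2024-01-13 | 5
14 | Jack Martinez | 2024-10-23 | 4
15 | Jack Martinez | 2023-01-28 | 1
16 | David Wilson | 2023-12-12 | 1
17 | Jack Smith | 2023-02-05 | 1
18 | David Wilson | 2024-12-25 | 1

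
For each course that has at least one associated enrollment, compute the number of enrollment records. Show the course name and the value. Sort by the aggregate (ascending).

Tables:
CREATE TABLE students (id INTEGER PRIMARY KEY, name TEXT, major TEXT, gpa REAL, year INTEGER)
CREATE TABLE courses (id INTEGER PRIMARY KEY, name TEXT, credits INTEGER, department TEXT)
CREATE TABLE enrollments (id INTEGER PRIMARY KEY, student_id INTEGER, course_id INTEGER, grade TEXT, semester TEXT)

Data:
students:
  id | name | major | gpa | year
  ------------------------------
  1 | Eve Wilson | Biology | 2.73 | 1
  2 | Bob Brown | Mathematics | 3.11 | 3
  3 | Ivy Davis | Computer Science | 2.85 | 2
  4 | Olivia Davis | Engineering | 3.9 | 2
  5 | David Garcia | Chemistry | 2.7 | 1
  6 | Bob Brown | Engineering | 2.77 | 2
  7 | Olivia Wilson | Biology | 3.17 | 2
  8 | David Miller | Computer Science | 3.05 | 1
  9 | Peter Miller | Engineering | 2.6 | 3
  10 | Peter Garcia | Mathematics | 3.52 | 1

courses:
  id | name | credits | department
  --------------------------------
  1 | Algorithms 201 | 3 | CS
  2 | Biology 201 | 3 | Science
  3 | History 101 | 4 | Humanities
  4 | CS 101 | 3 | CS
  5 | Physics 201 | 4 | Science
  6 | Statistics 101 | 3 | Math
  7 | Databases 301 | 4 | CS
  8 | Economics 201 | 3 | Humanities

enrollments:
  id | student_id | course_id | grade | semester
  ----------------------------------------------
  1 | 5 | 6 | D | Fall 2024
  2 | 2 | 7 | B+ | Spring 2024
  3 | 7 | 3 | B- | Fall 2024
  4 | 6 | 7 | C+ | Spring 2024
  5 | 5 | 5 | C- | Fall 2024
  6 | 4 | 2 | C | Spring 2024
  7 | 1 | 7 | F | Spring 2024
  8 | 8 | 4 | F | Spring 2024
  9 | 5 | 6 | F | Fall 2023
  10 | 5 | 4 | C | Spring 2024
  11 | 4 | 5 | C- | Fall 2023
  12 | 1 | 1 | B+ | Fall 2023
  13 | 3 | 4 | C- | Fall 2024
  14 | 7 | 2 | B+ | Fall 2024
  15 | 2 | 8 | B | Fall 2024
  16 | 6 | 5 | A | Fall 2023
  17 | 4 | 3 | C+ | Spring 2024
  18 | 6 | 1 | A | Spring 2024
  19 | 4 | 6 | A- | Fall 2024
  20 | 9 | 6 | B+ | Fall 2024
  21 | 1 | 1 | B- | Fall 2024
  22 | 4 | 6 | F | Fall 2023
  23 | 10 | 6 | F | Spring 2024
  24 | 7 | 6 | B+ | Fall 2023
SELECT p.name, COUNT(*) AS n FROM enrollments c JOIN courses p ON c.course_id = p.id GROUP BY p.id, p.name ORDER BY n ASC

Execution result:
name | n
Economics 201 | 1
Biology 201 | 2
History 101 | 2
Algorithms 201 | 3
CS 101 | 3
Physics 201 | 3
Databases 301 | 3
Statistics 101 | 7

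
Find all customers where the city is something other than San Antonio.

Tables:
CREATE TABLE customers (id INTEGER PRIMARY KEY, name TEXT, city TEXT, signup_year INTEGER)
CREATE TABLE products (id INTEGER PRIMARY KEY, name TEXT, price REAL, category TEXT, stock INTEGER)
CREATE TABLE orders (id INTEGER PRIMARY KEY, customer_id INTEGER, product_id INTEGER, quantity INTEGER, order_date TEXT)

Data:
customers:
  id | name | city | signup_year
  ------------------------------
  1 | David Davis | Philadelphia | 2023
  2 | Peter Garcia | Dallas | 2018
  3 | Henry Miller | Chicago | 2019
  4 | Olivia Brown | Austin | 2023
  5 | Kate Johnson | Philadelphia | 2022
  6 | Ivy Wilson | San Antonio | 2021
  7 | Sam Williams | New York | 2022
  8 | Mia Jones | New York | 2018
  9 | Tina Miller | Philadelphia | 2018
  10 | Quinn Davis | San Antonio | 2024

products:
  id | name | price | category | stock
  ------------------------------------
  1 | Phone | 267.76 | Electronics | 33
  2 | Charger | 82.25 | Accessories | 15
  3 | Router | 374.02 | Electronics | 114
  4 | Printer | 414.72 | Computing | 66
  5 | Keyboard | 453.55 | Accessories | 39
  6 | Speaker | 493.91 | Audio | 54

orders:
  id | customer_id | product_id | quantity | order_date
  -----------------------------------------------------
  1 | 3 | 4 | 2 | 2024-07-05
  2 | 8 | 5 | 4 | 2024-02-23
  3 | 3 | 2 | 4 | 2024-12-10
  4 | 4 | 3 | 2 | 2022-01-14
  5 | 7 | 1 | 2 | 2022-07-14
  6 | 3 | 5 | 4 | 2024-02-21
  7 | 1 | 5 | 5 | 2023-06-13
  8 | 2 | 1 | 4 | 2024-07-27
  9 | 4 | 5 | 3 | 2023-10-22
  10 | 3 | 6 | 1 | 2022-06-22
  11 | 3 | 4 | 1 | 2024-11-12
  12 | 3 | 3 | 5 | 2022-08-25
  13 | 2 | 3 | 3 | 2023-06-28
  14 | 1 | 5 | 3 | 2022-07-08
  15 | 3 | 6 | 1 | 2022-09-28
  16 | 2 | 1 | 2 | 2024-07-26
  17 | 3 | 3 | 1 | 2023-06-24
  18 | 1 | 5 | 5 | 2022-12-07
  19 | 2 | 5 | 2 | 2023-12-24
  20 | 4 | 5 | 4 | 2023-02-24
SELECT name, city FROM customers WHERE city <> 'San Antonio'

Execution result:
name | city
David Davis | Philadelphia
Peter Garcia | Dallas
Henry Miller | Chicago
Olivia Brown | Austin
Kate Johnson | Philadelphia
Sam Williams | New York
Mia Jones | New York
Tina Miller | Philadelphia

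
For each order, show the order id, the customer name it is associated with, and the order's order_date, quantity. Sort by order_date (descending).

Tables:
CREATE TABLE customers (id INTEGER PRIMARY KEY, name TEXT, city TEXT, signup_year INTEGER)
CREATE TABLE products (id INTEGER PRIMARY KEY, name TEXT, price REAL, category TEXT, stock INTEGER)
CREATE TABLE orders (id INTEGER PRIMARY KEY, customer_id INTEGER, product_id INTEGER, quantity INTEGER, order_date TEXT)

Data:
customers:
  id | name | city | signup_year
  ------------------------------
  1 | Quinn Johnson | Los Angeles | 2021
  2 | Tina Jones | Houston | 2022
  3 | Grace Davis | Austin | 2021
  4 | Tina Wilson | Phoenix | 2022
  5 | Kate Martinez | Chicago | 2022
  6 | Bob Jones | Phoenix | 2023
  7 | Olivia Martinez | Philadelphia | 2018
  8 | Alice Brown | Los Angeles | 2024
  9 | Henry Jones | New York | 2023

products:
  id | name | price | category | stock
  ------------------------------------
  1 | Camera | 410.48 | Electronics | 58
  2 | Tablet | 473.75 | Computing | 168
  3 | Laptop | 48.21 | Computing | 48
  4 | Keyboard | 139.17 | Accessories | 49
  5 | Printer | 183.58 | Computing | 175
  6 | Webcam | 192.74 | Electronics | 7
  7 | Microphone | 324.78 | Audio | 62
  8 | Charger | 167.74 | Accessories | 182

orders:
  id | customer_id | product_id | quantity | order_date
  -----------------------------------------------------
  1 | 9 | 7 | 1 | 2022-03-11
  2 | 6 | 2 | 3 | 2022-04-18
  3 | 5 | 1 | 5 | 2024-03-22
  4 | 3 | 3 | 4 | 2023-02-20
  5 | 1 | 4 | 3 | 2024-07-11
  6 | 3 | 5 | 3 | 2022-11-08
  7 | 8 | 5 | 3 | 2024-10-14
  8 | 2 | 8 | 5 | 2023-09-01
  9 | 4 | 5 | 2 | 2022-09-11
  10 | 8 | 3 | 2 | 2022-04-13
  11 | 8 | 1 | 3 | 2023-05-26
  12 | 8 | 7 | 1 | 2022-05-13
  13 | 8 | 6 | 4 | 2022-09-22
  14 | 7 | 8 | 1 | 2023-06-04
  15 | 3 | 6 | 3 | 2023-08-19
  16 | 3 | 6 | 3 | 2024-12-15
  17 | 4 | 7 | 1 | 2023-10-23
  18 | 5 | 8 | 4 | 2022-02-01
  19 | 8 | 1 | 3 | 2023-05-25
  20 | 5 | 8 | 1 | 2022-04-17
SELECT c.id, p.name AS customer, c.order_date, c.quantity FROM orders c JOIN customers p ON c.customer_id = p.id ORDER BY c.order_date DESC

Execution result:
id | customer | order_date | quantity
16 | Grace Davis | 2024-12-15 | 3
7 | Alice Brown | 2024-10-14 | 3
5 | Quinn Johnson | 2024-07-11 | 3
3 | Kate Martinez | 2024-03-22 | 5
17 | Tina Wilson | 2023-10-23 | 1
8 | Tina Jones | 2023-09-01 | 5
15 | Grace Davis | 2023-08-19 | 3
14 | Olivia Martinez | 2023-06-04 | 1
11 | Alice Brown | 2023-05-26 | 3
19 | Alice Brown | 2023-05-25 | 3
4 | Grace Davis | 2023-02-20 | 4
6 | Grace Davis | 2022-11-08 | 3
13 | Alice Brown | 2022-09-22 | 4
9 | Tina Wilson | 2022-09-11 | 2
12 | Alice Brown | 2022-05-13 | 1
2 | Bob Jones | 2022-04-18 | 3
20 | Kate Martinez | 2022-04-17 | 1
10 | Alice Brown | 2022-04-13 | 2
1 | Henry Jones | 2022-03-11 | 1
18 | Kate Martinez | 2022-02-01 | 4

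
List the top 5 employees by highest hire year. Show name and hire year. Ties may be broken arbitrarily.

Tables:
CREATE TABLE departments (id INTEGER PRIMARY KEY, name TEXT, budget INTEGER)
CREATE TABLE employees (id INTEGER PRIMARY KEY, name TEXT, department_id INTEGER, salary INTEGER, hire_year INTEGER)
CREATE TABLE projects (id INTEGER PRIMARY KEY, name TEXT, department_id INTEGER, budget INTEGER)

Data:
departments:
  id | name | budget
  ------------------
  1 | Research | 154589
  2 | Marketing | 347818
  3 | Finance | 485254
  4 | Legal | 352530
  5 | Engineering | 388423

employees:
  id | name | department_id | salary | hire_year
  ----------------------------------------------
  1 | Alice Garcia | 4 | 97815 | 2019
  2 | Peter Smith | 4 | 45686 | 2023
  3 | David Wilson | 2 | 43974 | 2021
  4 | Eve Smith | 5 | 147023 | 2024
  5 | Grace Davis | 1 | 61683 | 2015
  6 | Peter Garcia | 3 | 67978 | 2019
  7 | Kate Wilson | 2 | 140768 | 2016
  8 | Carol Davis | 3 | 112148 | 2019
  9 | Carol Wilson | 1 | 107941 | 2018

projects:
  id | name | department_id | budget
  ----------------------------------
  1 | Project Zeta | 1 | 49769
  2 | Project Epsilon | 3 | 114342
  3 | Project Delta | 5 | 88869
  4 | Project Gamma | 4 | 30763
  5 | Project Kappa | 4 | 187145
SELECT name, hire_year FROM employees ORDER BY hire_year DESC LIMIT 5

Execution result:
name | hire_year
Eve Smith | 2024
Peter Smith | 2023
David Wilson | 2021
Alice Garcia | 2019
Peter Garcia | 2019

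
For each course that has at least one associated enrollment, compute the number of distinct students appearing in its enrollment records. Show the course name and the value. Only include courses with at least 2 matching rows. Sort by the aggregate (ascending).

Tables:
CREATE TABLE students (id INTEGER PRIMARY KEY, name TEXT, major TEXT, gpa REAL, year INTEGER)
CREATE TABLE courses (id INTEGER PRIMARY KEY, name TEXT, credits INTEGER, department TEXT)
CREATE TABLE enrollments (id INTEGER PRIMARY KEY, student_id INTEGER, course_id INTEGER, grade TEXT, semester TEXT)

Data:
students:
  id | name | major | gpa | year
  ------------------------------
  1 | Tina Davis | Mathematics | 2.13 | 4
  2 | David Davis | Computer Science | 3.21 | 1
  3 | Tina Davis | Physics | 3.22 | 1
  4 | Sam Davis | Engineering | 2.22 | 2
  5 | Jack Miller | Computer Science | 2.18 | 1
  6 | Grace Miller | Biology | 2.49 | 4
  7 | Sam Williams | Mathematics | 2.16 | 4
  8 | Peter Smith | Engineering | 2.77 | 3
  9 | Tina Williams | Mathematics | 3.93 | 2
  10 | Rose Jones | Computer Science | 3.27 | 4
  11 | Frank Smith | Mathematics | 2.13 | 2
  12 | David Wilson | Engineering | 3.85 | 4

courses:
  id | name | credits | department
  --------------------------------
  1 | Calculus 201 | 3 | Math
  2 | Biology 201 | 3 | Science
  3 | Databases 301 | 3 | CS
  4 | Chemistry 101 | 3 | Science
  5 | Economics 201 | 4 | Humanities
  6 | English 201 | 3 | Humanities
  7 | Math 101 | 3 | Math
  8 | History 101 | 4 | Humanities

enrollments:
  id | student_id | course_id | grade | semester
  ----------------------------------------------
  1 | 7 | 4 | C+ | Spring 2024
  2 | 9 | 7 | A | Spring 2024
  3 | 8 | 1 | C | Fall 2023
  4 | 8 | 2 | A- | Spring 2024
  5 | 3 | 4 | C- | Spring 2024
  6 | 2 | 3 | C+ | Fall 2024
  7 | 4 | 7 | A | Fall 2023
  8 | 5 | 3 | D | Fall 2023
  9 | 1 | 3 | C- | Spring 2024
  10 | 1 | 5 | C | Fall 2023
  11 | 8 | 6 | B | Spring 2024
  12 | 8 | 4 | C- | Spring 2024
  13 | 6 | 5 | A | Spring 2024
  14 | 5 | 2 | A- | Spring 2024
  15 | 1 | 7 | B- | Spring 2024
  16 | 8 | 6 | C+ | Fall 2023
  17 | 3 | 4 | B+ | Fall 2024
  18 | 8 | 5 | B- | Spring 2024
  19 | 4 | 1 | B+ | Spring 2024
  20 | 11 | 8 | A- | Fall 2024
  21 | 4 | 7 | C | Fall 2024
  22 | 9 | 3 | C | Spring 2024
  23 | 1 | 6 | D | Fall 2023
SELECT p.name, COUNT(DISTINCT c.student_id) AS distinct_student_count FROM enrollments c JOIN courses p ON c.course_id = p.id GROUP BY p.id, p.name HAVING COUNT(*) >= 2 ORDER BY distinct_student_count ASC

Execution result:
name | distinct_student_count
Calculus 201 | 2
Biology 201 | 2
English 201 | 2
Chemistry 101 | 3
Economics 201 | 3
Math 101 | 3
Databases 301 | 4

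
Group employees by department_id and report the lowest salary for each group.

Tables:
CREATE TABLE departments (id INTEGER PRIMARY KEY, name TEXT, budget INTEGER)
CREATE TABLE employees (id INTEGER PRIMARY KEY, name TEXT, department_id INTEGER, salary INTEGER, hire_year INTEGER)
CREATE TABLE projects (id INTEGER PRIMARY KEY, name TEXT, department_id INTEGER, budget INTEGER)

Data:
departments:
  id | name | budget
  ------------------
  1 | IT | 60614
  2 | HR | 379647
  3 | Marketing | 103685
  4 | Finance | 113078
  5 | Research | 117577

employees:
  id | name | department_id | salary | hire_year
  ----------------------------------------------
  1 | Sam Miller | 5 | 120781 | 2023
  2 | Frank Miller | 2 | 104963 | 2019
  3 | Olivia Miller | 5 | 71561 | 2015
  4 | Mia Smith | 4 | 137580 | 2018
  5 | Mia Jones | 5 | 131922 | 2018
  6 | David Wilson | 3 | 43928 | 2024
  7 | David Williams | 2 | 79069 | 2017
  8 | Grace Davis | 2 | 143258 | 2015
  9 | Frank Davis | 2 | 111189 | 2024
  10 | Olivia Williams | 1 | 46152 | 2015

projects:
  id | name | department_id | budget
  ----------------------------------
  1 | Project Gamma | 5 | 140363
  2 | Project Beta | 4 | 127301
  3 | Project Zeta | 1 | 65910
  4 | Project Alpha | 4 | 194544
SELECT department_id, MIN(salary) AS min_salary FROM employees GROUP BY department_id

Execution result:
department_id | min_salary
1 | 46152
2 | 79069
3 | 43928
4 | 137580
5 | 71561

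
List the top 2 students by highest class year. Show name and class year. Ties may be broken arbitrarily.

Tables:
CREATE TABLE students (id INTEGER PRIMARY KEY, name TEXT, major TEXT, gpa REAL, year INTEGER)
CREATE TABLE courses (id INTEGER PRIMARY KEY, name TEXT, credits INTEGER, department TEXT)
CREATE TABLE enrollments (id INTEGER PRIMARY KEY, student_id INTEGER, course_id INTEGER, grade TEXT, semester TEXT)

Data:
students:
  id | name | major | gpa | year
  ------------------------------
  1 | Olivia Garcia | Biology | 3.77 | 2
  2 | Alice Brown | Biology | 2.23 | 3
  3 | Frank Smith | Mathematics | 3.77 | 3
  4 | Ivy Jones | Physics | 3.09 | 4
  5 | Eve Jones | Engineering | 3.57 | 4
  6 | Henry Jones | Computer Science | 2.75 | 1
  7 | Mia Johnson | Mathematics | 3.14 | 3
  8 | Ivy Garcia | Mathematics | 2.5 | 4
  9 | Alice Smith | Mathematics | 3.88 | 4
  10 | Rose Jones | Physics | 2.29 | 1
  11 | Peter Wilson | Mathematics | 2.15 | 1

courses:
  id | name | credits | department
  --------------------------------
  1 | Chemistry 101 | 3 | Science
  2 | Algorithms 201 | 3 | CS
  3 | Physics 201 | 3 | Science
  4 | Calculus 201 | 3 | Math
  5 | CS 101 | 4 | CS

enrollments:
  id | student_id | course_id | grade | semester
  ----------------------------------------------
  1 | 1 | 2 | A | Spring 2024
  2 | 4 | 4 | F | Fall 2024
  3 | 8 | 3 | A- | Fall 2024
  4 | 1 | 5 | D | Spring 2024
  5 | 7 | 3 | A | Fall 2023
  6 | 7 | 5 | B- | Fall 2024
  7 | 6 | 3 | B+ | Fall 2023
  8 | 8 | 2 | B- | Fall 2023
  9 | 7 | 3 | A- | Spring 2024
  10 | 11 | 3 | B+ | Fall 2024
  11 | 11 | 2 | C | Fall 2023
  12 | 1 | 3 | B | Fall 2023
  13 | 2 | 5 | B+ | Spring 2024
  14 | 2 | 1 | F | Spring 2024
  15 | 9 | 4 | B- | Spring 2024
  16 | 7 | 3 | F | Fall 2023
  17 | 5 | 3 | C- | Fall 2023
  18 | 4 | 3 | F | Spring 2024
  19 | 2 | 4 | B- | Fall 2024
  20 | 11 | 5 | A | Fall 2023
SELECT name, year FROM students ORDER BY year DESC LIMIT 2

Execution result:
name | year
Ivy Jones | 4
Eve Jones | 4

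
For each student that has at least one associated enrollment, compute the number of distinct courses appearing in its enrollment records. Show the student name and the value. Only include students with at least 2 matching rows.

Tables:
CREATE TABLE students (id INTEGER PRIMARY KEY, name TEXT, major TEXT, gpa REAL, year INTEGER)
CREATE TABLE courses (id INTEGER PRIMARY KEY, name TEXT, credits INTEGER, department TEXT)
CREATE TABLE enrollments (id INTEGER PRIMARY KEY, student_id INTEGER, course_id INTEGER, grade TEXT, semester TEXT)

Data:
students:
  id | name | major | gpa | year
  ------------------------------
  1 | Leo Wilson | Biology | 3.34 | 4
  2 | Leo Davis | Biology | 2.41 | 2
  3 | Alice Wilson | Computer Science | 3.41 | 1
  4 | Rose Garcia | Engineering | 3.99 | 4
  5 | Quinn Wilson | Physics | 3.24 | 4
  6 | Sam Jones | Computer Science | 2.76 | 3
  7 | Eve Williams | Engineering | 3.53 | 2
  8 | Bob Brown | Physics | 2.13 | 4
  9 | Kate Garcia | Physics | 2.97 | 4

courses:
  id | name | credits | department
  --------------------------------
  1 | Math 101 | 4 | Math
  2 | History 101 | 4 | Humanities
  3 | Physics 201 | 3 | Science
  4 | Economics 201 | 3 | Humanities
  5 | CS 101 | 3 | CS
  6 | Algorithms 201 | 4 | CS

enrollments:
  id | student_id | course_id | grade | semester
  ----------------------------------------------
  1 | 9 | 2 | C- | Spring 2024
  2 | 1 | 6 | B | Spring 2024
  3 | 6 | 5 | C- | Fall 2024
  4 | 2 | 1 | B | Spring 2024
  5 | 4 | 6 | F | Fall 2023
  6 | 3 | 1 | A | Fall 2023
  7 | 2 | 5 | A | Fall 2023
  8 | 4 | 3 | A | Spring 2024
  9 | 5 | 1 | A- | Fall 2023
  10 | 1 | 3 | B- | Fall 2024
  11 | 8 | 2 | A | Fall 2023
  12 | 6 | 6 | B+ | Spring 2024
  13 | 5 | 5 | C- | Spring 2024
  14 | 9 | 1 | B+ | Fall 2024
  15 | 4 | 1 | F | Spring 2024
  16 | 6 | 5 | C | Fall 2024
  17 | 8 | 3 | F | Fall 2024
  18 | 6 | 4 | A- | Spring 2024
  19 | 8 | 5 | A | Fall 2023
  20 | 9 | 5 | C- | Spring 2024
SELECT p.name, COUNT(DISTINCT c.course_id) AS distinct_course_count FROM enrollments c JOIN students p ON c.student_id = p.id GROUP BY p.id, p.name HAVING COUNT(*) >= 2

Execution result:
name | distinct_course_count
Leo Wilson | 2
Leo Davis | 2
Rose Garcia | 3
Quinn Wilson | 2
Sam Jones | 3
Bob Brown | 3
Kate Garcia | 3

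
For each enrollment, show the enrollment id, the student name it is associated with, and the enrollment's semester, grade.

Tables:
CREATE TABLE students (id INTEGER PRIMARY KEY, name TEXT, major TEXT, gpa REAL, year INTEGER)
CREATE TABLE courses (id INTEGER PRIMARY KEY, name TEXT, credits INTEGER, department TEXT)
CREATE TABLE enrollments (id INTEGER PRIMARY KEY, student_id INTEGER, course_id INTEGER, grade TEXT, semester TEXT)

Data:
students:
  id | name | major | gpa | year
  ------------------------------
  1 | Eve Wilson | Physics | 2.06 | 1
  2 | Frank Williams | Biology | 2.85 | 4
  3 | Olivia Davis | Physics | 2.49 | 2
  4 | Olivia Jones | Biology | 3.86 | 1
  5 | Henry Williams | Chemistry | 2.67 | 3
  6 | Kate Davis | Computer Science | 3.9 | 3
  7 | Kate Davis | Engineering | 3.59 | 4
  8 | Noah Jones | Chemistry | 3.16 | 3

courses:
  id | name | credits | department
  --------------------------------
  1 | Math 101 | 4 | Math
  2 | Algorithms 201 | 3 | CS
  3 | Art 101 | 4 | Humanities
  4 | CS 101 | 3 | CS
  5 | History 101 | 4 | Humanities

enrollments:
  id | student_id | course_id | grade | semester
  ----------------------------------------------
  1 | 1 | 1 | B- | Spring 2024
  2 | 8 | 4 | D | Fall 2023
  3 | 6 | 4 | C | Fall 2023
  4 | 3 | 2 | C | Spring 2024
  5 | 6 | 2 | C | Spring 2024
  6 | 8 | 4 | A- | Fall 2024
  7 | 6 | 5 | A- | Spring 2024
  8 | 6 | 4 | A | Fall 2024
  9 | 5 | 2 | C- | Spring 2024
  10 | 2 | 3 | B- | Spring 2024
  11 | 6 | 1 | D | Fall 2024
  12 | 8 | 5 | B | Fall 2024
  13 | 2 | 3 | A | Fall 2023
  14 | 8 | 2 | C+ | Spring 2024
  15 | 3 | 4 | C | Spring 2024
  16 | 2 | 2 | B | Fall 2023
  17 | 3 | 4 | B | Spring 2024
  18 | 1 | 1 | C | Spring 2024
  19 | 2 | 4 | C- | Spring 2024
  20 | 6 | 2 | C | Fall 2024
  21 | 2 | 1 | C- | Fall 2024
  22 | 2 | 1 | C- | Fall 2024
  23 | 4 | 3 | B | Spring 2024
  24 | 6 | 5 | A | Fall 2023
SELECT c.id, p.name AS student, c.semester, c.grade FROM enrollments c JOIN students p ON c.student_id = p.id

Execution result:
id | student | semester | grade
1 | Eve Wilson | Spring 2024 | B-
2 | Noah Jones | Fall 2023 | D
3 | Kate Davis | Fall 2023 | C
4 | Olivia Davis | Spring 2024 | C
5 | Kate Davis | Spring 2024 | C
6 | Noah Jones | Fall 2024 | A-
7 | Kate Davis | Spring 2024 | A-
8 | Kate Davis | Fall 2024 | A
9 | Henry Williams | Spring 2024 | C-
10 | Frank Williams | Spring 2024 | B-
11 | Kate Davis | Fall 2024 | D
12 | Noah Jones | Fall 2024 | B
13 | Frank Williams | Fall 2023 | A
14 | Noah Jones | Spring 2024 | C+
15 | Olivia Davis | Spring 2024 | C
16 | Frank Williams | Fall 2023 | B
17 | Olivia Davis | Spring 2024 | B
18 | Eve Wilson | Spring 2024 | C
19 | Frank Williams | Spring 2024 | C-
20 | Kate Davis | Fall 2024 | C
21 | Frank Williams | Fall 2024 | C-
22 | Frank Williams | Fall 2024 | C-
23 | Olivia Jones | Spring 2024 | B
24 | Kate Davis | Fall 2023 | A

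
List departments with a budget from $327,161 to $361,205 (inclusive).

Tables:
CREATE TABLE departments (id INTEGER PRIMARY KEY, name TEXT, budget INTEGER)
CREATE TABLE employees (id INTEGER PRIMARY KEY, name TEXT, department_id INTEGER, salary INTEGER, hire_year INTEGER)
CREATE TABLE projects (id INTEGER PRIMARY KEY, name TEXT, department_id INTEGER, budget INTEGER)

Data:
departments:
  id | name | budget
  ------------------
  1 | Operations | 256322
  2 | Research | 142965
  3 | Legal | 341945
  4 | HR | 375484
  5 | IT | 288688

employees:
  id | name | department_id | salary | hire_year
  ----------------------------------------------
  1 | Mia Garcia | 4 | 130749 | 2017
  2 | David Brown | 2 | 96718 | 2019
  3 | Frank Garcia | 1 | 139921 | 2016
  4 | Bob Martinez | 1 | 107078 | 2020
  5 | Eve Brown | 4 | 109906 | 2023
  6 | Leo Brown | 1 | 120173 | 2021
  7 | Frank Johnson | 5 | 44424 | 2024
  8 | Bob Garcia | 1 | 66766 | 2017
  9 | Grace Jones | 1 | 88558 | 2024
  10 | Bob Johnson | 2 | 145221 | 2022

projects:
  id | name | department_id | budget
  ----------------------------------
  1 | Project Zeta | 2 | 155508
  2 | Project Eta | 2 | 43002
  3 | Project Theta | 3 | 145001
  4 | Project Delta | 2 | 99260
SELECT name, budget FROM departments WHERE budget BETWEEN 327161 AND 361205

Execution result:
name | budget
Legal | 341945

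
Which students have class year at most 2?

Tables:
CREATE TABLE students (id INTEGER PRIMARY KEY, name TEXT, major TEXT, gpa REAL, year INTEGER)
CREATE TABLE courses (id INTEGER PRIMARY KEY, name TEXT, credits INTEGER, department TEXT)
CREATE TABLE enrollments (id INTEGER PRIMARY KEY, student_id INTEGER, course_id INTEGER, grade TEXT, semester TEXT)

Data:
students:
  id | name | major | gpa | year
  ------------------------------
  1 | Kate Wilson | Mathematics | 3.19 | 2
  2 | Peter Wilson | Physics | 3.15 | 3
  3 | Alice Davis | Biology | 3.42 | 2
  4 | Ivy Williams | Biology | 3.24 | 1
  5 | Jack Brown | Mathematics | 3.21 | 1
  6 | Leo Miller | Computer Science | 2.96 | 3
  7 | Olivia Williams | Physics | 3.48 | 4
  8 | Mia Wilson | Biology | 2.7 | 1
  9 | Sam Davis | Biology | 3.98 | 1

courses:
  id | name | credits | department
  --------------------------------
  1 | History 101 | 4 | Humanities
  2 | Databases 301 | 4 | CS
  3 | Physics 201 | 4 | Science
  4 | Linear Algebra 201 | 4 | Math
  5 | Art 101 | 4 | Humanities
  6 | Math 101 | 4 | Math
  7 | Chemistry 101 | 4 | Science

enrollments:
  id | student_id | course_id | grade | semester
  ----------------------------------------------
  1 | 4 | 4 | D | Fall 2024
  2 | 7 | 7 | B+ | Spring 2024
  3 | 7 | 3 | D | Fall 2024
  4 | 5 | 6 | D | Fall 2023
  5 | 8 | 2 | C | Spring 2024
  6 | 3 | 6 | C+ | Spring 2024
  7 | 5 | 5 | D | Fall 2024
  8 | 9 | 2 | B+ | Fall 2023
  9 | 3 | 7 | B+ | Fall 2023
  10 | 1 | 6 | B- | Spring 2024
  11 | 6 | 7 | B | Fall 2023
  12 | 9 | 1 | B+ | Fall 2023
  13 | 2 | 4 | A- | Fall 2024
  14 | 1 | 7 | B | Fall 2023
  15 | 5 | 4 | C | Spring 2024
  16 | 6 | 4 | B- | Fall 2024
SELECT name, year FROM students WHERE year <= 2

Execution result:
name | year
Kate Wilson | 2
Alice Davis | 2
Ivy Williams | 1
Jack Brown | 1
Mia Wilson | 1
Sam Davis | 1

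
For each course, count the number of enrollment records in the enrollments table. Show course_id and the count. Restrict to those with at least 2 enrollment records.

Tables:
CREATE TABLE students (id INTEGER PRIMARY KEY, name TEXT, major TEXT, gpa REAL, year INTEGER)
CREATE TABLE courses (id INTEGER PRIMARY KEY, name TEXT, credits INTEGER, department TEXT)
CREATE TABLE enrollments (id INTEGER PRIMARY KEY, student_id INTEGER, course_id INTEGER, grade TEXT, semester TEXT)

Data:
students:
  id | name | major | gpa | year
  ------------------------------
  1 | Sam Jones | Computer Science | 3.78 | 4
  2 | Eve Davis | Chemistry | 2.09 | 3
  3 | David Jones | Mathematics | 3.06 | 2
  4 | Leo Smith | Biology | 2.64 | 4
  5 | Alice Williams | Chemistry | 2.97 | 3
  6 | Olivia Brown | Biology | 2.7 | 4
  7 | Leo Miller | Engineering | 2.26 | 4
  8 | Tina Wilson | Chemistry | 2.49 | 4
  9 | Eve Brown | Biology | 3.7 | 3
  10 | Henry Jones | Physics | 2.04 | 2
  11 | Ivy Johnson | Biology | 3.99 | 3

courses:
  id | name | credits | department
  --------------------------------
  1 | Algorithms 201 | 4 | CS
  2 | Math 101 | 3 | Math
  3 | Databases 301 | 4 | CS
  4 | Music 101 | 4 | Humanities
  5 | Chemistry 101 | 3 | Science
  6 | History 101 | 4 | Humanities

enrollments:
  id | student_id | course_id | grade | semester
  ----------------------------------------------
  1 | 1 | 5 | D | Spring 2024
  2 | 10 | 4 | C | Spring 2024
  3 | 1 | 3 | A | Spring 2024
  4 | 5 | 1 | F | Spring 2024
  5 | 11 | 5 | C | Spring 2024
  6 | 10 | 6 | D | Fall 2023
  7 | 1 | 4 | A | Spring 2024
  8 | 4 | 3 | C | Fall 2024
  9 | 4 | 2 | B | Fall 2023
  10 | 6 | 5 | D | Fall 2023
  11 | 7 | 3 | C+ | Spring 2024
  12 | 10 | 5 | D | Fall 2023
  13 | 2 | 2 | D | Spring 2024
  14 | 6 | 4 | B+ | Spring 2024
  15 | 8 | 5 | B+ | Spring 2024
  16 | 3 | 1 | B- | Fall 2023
SELECT course_id, COUNT(*) AS enrollment_count FROM enrollments GROUP BY course_id HAVING COUNT(*) >= 2

Execution result:
course_id | enrollment_count
1 | 2
2 | 2
3 | 3
4 | 3
5 | 5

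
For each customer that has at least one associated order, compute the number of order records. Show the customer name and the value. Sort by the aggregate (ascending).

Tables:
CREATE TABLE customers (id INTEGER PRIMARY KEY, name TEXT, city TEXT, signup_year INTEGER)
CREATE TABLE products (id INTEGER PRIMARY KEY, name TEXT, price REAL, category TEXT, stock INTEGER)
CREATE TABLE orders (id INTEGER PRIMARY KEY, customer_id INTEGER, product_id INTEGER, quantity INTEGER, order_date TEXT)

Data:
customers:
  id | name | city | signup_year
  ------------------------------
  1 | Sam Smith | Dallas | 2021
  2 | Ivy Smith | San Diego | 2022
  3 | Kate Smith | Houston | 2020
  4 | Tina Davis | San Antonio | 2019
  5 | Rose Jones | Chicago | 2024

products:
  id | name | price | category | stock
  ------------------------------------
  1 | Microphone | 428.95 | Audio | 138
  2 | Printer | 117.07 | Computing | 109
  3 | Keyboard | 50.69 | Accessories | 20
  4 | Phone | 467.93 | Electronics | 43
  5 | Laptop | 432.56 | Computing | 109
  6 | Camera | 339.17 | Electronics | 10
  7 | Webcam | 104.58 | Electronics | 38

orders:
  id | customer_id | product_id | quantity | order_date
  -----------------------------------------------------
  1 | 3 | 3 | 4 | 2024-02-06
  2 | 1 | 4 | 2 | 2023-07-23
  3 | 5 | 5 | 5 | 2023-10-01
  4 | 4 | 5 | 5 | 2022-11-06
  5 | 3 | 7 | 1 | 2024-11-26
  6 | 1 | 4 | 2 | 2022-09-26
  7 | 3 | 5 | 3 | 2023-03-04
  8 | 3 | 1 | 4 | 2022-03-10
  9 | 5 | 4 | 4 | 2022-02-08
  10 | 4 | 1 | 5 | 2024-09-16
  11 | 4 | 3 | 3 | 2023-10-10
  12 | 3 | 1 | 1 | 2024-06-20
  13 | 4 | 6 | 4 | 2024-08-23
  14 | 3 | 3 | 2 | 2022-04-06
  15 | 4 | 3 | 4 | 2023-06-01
SELECT p.name, COUNT(*) AS n FROM orders c JOIN customers p ON c.customer_id = p.id GROUP BY p.id, p.name ORDER BY n ASC

Execution result:
name | n
Sam Smith | 2
Rose Jones | 2
Tina Davis | 5
Kate Smith | 6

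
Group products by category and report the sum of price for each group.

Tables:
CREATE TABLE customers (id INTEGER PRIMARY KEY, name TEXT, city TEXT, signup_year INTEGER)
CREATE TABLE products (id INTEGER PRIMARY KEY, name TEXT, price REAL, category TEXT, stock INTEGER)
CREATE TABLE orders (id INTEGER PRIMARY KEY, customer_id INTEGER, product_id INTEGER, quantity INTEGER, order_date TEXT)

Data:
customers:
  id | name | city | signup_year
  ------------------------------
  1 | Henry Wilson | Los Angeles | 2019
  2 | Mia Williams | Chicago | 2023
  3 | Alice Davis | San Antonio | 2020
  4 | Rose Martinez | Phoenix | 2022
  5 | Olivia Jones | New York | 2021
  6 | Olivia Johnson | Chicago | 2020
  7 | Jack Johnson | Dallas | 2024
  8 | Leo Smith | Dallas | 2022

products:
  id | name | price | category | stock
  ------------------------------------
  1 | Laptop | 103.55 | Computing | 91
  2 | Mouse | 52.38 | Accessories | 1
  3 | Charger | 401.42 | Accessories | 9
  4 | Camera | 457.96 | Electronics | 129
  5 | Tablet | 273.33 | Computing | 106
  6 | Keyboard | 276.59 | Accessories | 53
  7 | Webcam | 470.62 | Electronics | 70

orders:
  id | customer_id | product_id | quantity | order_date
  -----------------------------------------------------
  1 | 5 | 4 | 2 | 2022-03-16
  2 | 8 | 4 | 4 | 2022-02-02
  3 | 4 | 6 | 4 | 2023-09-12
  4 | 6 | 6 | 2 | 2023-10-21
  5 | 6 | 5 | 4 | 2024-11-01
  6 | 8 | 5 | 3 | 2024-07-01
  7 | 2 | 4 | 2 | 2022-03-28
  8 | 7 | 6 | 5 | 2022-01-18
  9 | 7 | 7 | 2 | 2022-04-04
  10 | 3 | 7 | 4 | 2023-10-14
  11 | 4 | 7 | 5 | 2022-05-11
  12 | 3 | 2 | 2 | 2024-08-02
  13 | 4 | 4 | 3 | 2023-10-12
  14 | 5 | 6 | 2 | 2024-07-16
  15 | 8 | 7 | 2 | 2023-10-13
SELECT category, SUM(price) AS sum_price FROM products GROUP BY category

Execution result:
category | sum_price
Accessories | 730.39
Computing | 376.88
Electronics | 928.58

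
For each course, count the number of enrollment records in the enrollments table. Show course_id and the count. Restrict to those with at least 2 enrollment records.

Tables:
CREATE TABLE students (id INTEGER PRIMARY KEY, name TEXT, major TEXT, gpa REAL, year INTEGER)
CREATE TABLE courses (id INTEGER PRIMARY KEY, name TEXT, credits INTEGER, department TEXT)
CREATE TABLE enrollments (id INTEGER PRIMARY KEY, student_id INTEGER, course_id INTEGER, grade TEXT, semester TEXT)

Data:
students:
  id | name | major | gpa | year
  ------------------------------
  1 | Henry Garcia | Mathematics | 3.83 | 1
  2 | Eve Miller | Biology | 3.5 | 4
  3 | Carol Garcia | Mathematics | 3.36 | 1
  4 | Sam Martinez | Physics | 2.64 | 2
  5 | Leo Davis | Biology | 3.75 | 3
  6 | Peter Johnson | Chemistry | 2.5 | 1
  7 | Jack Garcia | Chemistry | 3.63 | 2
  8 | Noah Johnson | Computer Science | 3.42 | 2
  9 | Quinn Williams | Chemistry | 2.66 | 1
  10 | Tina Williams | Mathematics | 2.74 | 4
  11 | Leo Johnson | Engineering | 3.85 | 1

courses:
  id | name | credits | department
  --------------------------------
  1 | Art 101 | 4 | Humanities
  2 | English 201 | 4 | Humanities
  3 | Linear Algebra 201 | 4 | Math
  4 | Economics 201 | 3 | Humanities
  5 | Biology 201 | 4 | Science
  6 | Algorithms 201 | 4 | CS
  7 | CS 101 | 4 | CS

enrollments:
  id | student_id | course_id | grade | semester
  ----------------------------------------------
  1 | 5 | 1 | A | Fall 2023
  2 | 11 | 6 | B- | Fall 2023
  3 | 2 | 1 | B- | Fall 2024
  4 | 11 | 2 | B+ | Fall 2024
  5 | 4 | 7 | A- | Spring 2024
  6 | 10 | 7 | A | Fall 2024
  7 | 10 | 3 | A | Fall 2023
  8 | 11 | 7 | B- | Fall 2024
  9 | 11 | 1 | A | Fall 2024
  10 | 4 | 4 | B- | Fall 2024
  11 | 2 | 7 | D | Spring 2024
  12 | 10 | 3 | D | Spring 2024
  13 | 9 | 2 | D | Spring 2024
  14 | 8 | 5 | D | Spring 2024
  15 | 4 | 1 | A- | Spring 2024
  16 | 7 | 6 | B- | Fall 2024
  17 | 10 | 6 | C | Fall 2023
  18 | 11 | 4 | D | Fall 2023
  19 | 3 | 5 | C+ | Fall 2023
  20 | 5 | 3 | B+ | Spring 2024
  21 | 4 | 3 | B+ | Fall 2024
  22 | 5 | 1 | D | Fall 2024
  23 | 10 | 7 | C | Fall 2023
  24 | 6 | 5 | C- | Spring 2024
SELECT course_id, COUNT(*) AS enrollment_count FROM enrollments GROUP BY course_id HAVING COUNT(*) >= 2

Execution result:
course_id | enrollment_count
1 | 5
2 | 2
3 | 4
4 | 2
5 | 3
6 | 3
7 | 5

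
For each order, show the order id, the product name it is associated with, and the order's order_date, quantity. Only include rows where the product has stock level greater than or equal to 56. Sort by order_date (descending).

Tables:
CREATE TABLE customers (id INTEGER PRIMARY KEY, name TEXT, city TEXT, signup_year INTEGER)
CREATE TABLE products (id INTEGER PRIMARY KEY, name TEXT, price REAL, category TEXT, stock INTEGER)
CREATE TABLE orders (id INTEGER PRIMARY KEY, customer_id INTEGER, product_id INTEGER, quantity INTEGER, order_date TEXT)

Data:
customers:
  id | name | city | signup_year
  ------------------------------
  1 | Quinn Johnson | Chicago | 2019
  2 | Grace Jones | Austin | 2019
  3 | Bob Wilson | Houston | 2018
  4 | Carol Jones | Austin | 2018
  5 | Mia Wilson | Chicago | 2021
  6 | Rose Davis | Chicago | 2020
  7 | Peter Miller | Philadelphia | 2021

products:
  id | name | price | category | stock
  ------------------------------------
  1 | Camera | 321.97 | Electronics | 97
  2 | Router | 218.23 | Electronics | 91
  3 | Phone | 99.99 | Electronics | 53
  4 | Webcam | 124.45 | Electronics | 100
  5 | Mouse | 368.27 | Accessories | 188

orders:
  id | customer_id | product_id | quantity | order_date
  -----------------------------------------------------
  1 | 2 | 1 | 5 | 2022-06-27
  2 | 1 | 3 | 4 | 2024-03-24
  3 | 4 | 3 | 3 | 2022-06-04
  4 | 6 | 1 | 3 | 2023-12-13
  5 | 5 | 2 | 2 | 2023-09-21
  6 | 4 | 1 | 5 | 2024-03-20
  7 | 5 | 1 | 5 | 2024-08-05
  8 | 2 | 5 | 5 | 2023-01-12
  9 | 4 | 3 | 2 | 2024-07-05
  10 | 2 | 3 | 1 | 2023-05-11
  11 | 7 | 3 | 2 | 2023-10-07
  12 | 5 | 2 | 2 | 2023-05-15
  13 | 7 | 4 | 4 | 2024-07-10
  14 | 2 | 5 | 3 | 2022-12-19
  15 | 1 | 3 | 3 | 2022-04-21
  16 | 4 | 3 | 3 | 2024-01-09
SELECT c.id, p.name AS product, c.order_date, c.quantity FROM orders c JOIN products p ON c.product_id = p.id WHERE p.stock >= 56 ORDER BY c.order_date DESC

Execution result:
id | product | order_date | quantity
7 | Camera | 2024-08-05 | 5
13 | Webcam | 2024-07-10 | 4
6 | Camera | 2024-03-20 | 5
4 | Camera | 2023-12-13 | 3
5 | Router | 2023-09-21 | 2
12 | Router | 2023-05-15 | 2
8 | Mouse | 2023-01-12 | 5
14 | Mouse | 2022-12-19 | 3
1 | Camera | 2022-06-27 | 5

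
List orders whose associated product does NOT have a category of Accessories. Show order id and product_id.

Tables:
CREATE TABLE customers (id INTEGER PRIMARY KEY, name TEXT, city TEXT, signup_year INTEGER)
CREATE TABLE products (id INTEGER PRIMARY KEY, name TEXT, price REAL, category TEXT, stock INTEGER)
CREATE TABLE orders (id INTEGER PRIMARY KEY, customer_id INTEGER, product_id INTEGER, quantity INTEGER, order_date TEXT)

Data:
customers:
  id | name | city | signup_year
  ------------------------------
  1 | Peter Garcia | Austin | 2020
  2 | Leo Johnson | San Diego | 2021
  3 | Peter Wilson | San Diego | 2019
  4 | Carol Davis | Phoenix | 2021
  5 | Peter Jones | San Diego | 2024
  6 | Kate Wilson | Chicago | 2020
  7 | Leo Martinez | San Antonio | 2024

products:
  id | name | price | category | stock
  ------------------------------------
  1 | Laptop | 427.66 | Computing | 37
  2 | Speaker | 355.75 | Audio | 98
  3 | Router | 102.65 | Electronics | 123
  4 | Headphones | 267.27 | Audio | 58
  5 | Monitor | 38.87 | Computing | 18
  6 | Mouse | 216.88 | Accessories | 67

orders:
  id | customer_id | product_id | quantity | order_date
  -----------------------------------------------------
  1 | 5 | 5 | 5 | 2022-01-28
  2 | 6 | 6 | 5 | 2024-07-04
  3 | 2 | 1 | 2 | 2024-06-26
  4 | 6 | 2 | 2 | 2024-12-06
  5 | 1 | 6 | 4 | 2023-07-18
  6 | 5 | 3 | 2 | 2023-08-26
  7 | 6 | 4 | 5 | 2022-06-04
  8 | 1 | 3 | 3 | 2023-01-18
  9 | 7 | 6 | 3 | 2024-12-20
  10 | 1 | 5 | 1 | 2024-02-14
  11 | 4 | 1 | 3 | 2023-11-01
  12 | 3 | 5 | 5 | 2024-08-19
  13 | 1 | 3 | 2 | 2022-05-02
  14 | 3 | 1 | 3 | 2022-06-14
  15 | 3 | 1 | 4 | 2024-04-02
SELECT id, product_id FROM orders WHERE product_id NOT IN (SELECT id FROM products WHERE category = 'Accessories')

Execution result:
id | product_id
1 | 5
3 | 1
4 | 2
6 | 3
7 | 4
8 | 3
10 | 5
11 | 1
12 | 5
13 | 3
14 | 1
15 | 1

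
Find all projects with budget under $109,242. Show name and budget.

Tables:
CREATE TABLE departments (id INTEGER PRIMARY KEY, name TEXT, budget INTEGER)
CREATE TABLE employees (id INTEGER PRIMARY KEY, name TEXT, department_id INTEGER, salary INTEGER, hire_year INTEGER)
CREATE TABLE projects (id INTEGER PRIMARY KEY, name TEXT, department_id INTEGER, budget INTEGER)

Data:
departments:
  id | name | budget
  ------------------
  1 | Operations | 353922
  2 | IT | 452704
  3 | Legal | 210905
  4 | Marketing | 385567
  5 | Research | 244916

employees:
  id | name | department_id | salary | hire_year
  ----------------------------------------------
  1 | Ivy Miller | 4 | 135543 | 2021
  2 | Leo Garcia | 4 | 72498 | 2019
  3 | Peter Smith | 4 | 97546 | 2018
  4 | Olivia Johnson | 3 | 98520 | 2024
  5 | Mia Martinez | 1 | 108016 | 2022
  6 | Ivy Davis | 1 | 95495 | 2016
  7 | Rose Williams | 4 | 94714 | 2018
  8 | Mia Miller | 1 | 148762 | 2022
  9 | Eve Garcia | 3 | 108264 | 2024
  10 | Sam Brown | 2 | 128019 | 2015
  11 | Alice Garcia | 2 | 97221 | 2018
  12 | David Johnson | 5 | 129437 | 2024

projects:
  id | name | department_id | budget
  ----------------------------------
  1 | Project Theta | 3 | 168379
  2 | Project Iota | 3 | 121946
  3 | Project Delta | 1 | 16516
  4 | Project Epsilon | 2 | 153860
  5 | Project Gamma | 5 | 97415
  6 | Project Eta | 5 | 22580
SELECT name, budget FROM projects WHERE budget < 109242

Execution result:
name | budget
Project Delta | 16516
Project Gamma | 97415
Project Eta | 22580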